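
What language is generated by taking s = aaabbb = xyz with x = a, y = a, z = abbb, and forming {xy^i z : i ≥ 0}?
{xy^i z : i ≥ 0} = {a^(2+i) b^3 : i ≥ 0} = {aabbb, aaabbb, aaaabbb, ...}

With x = a, y = a, z = abbb: Starting with aaabbb and pumping the second 'a', we get strings with 2+i a's followed by 3 b's for i = 0, 1, 2, ...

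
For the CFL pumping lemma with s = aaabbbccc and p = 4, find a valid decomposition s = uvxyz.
u='aa', v='a', x='bb', y='b', z='ccc'

For s = aaabbbccc with pumping length p = 4:

One valid decomposition:
- u = 'aa'
- v = 'a'
- x = 'bb'
- y = 'b'
- z = 'ccc'

Verification:
- uvxyz = 'aa' + 'a' + 'bb' + 'b' + 'ccc' = aaabbbccc ✓
- |vxy| = |'abbb'| = 4 ≤ 4 ✓
- |vy| = |'ab'| = 2 > 0 ✓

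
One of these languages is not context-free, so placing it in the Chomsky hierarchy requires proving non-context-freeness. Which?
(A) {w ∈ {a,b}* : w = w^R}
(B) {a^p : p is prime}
(B) {a^p : p is prime}

(B) {a^p : p is prime} requires the CFL pumping lemma.

- {w ∈ {a,b}* : w = w^R} is context-free (but not regular)
  • Can be shown non-regular with the regular pumping lemma
  • After pumping, the string is no longer symmetric

- {a^p : p is prime} is NOT context-free
  • Requires the CFL pumping lemma to prove
  • The CFL pumping lemma also fails because prime gaps are unbounded

The CFL pumping lemma is "stronger" in that it can prove non-membership
in the larger class of context-free languages.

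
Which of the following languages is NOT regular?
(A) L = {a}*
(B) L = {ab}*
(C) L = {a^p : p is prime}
(C) {a^p : p is prime}

(C) L = {a^p : p is prime} is NOT regular.

The pumping lemma can be used to prove this:
After pumping, the length becomes composite

The other languages are regular because they can be recognized by finite automata.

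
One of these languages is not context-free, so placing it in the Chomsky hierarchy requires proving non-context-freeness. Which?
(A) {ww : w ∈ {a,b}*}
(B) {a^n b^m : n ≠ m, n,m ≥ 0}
(A) {ww : w ∈ {a,b}*}

(A) {ww : w ∈ {a,b}*} requires the CFL pumping lemma.

- {a^n b^m : n ≠ m, n,m ≥ 0} is context-free (but not regular)
  • Can be shown non-regular with the regular pumping lemma
  • After pumping a's, we can make n = m

- {ww : w ∈ {a,b}*} is NOT context-free
  • Requires the CFL pumping lemma to prove
  • Cannot verify equality of two arbitrary substrings

The CFL pumping lemma is "stronger" in that it can prove non-membership
in the larger class of context-free languages.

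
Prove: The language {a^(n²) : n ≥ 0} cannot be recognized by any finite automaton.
Assume for contradiction that L is regular, and let p ≥ 1 be the pumping length given by the pumping lemma.
Choose s = a^(p²). Then s ∈ L and |s| = p² ≥ p.
By the pumping lemma, s = xyz for some x, y, z with |xy| ≤ p, |y| ≥ 1, and xy^i z ∈ L for every i ≥ 0.
Here y = a^k for some k with 1 ≤ k ≤ |xy| ≤ p.

Take i = 2: |xy²z| = p² + k.
Now p² < p² + k ≤ p² + p < p² + 2p + 1 = (p + 1)².
So |xy²z| lies strictly between the consecutive squares p² and (p + 1)², hence is not a perfect square, and xy²z ∉ L.

This contradicts the pumping lemma, which requires xy^i z ∈ L for all i ≥ 0.
Hence L = {a^(n²) : n ≥ 0} is not regular. ∎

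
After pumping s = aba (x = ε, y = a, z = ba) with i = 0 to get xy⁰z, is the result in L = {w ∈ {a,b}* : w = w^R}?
No

xy⁰z = ε · ε · ba = ba.
ba reversed is ab ≠ ba, so it is not a palindrome and is not in L.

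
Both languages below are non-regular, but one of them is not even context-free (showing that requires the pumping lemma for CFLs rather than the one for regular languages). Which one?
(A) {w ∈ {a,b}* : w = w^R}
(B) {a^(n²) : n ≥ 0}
(B) {a^(n²) : n ≥ 0}

(B) {a^(n²) : n ≥ 0} requires the CFL pumping lemma.

- {w ∈ {a,b}* : w = w^R} is context-free (but not regular)
  • Can be shown non-regular with the regular pumping lemma
  • After pumping, the string is no longer symmetric

- {a^(n²) : n ≥ 0} is NOT context-free
  • Requires the CFL pumping lemma to prove
  • Gaps between squares grow unboundedly

The CFL pumping lemma is "stronger" in that it can prove non-membership
in the larger class of context-free languages.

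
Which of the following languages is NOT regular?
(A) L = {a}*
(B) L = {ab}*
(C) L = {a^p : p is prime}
(C) {a^p : p is prime}

(C) L = {a^p : p is prime} is NOT regular.

The pumping lemma can be used to prove this:
After pumping, the length becomes composite

The other languages are regular because they can be recognized by finite automata.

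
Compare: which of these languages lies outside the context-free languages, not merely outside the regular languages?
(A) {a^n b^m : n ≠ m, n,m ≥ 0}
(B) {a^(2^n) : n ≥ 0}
(B) {a^(2^n) : n ≥ 0}

(B) {a^(2^n) : n ≥ 0} requires the CFL pumping lemma.

- {a^n b^m : n ≠ m, n,m ≥ 0} is context-free (but not regular)
  • Can be shown non-regular with the regular pumping lemma
  • After pumping a's, we can make n = m

- {a^(2^n) : n ≥ 0} is NOT context-free
  • Requires the CFL pumping lemma to prove
  • Gaps between powers of 2 grow exponentially

The CFL pumping lemma is "stronger" in that it can prove non-membership
in the larger class of context-free languages.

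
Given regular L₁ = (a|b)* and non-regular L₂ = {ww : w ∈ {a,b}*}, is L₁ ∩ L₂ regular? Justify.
No — L₁ ∩ L₂ is not regular.

(a|b)* is all strings over {a,b}, so L₁ ∩ L₂ = {ww : w ∈ {a,b}*} = L₂ itself, which is not regular (pump s = a^p b a^p b).

Note that the bare facts "L₁ regular, L₂ non-regular" do not settle the question by themselves: the closure of regular languages under ∪, ∩, complement and difference applies only when BOTH operands are regular. With a non-regular operand the result can come out regular or non-regular depending on the specific languages, so one has to work out L₁ ∩ L₂ for this particular pair, as above.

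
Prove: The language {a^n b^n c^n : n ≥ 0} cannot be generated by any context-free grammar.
Assume for contradiction that L is context-free, and let p ≥ 1 be the pumping length given by the pumping lemma for CFLs.
Choose s = a^p b^p c^p. Then s ∈ L and |s| = 3p ≥ p.
By the CFL pumping lemma, s = uvxyz for some u, v, x, y, z with |vxy| ≤ p, |vy| ≥ 1, and uv^i xy^i z ∈ L for every i ≥ 0.

Because |vxy| ≤ p, the window vxy cannot contain both an a and a c: any substring of s containing both must include the entire block b^p plus at least one a and one c, so it has length ≥ p + 2 > p.
Hence at least one of the letters a, c does not occur in vy at all.

Take i = 0: the string uxz is obtained from s by deleting |vy| ≥ 1 symbols, so |uxz| = 3p − |vy| < 3p.
But the letter (a or c) that does not occur in vy still occurs exactly p times in uxz. Every string of L with exactly p copies of some letter is a^p b^p c^p, of length 3p. Since |uxz| < 3p, uxz ∉ L.

This contradicts the CFL pumping lemma, which requires uv^i xy^i z ∈ L for all i ≥ 0.
Hence L = {a^n b^n c^n : n ≥ 0} is not context-free. ∎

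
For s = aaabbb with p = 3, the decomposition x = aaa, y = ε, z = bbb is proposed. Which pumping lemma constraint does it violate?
Violated: |y| > 0

The decomposition x = aaa, y = ε, z = bbb for s = aaabbb with p = 3
violates the constraint: |y| > 0

|y| = 0, but the pumping lemma requires |y| > 0 (y must be non-empty).

Pumping lemma constraints:
1. xyz = s (decomposition is valid)
2. |xy| ≤ p
3. |y| > 0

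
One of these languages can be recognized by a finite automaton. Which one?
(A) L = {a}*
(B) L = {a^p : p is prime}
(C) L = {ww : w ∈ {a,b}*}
(A) {a}*

(A) L = {a}* is regular.

This can be recognized by a finite automaton (DFA/NFA).
Regular expressions like {a}* define regular languages.

The other choices are not regular:
- {a^p : p is prime}: After pumping, the length becomes composite
- {ww : w ∈ {a,b}*}: After pumping, the two halves no longer match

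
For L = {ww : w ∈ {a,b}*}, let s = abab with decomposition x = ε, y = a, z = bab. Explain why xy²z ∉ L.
xy²z = aabab ∉ L

Pumping with i = 2 replaces y = a by y² = aa:
- Original: s = xyz = abab; abab splits into halves ab · ab, which are equal, so it is in L (w = ab)
- Pumped: xy²z = ε · aa · bab = aabab
- aabab has odd length 5, so it cannot be written as ww and is not in L

The pumping lemma would require xy²z ∈ L, so this decomposition yields a contradiction.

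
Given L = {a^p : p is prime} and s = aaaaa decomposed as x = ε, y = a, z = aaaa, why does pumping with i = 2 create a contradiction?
xy²z = aaaaaa ∉ L

Pumping with i = 2 replaces y = a by y² = aa:
- Original: s = xyz = aaaaa; aaaaa has length 5, which is prime, so it is in L
- Pumped: xy²z = ε · aa · aaaa = aaaaaa
- aaaaaa has length 6 = 2 × 3, which is not prime, so it is not in L

The pumping lemma would require xy²z ∈ L, so this decomposition yields a contradiction.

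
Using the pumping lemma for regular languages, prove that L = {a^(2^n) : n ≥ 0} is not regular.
Assume for contradiction that L is regular, and let p ≥ 1 be the pumping length given by the pumping lemma.
Choose s = a^(2^p). Then s ∈ L and |s| = 2^p ≥ p.
By the pumping lemma, s = xyz for some x, y, z with |xy| ≤ p, |y| ≥ 1, and xy^i z ∈ L for every i ≥ 0.
Here y = a^k for some k with 1 ≤ k ≤ |xy| ≤ p, and p < 2^p.

Take i = 2: |xy²z| = 2^p + k.
Now 2^p < 2^p + k ≤ 2^p + p < 2^p + 2^p = 2^(p+1).
So |xy²z| lies strictly between the consecutive powers of two 2^p and 2^(p+1), hence is not a power of 2, and xy²z ∉ L.

This contradicts the pumping lemma, which requires xy^i z ∈ L for all i ≥ 0.
Hence L = {a^(2^n) : n ≥ 0} is not regular. ∎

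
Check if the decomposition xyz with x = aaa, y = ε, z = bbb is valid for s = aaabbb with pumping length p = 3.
Violated: |y| > 0

The decomposition x = aaa, y = ε, z = bbb for s = aaabbb with p = 3
violates the constraint: |y| > 0

|y| = 0, but the pumping lemma requires |y| > 0 (y must be non-empty).

Pumping lemma constraints:
1. xyz = s (decomposition is valid)
2. |xy| ≤ p
3. |y| > 0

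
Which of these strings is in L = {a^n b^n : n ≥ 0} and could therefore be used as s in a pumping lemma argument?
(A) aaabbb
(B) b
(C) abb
(A) aaabbb

The pumping lemma is applied to a string s that lies in L, so first check membership of each option:
- (A) aaabbb = a^3 b^3 has equal counts (3 = 3), so it is in L ✓
- (B) b has 0 a's and 1 b's; 0 ≠ 1, so it is not in L ✗
- (C) abb has 1 a's and 2 b's; 1 ≠ 2, so it is not in L ✗

Only (A) aaabbb is in L, so it is the only candidate that could play the role of s.
(In a complete proof one picks s in terms of the pumping length p so that |s| ≥ p is guaranteed; a fixed string like aaabbb illustrates the shape of such an s.)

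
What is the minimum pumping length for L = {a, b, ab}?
p = 3

For a finite language L, the pumping lemma holds vacuously if p > max|s| for s ∈ L.

The longest string in L = {a, b, ab} has length 2.
If p = 3, then no string s ∈ L has |s| ≥ p, so the condition is vacuously true.

The minimum pumping length is p = 3.

Why no smaller p works: for any p ≤ 2, the longest string s ∈ L has |s| = 2 ≥ p, so it would
have to be pumpable; but pumping up (i = 2, 3, ...) produces ever longer strings, which cannot all lie in the
finite language L. So the pumping property fails for every p ≤ 2.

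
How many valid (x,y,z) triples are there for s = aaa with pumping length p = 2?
3

For s = 'aaa' with pumping length p = 2:

Constraints: |xy| ≤ 2, |y| > 0

Valid decompositions (|xy| ≤ p, |y| ≥ 1):
  • x='', y='a', z='aa'
  • x='a', y='a', z='a'
  • x='', y='aa', z='a'

Total count: 3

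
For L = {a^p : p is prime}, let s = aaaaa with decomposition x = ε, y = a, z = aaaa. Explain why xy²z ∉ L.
xy²z = aaaaaa ∉ L

Pumping with i = 2 replaces y = a by y² = aa:
- Original: s = xyz = aaaaa; aaaaa has length 5, which is prime, so it is in L
- Pumped: xy²z = ε · aa · aaaa = aaaaaa
- aaaaaa has length 6 = 2 × 3, which is not prime, so it is not in L

The pumping lemma would require xy²z ∈ L, so this decomposition yields a contradiction.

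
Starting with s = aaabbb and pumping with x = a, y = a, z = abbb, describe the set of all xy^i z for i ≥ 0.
{xy^i z : i ≥ 0} = {a^(2+i) b^3 : i ≥ 0} = {aabbb, aaabbb, aaaabbb, ...}

With x = a, y = a, z = abbb: Starting with aaabbb and pumping the second 'a', we get strings with 2+i a's followed by 3 b's for i = 0, 1, 2, ...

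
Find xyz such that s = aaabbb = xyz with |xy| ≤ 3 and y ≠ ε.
x = '', y = 'a', z = 'aabbb'

For s = aaabbb and p = 3, one valid decomposition is:
- x = '' (length 0)
- y = 'a' (length 1)
- z = 'aabbb' (length 5)

Verification:
- xyz = '' + 'a' + 'aabbb' = aaabbb ✓
- |xy| = 1 ≤ 3 ✓
- |y| = 1 > 0 ✓

All pumping lemma constraints are satisfied.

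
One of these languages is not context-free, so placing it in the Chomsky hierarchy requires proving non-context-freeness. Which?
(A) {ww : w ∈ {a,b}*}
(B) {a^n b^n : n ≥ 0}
(A) {ww : w ∈ {a,b}*}

(A) {ww : w ∈ {a,b}*} requires the CFL pumping lemma.

- {a^n b^n : n ≥ 0} is context-free (but not regular)
  • Can be shown non-regular with the regular pumping lemma
  • After pumping, the number of a's and b's become unequal

- {ww : w ∈ {a,b}*} is NOT context-free
  • Requires the CFL pumping lemma to prove
  • Even a PDA cannot compare two arbitrary halves symbol by symbol; CFL pumping on a^p b^p a^p b^p fails

The CFL pumping lemma is "stronger" in that it can prove non-membership
in the larger class of context-free languages.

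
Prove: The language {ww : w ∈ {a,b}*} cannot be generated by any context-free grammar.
Assume for contradiction that L is context-free, and let p ≥ 1 be the pumping length given by the pumping lemma for CFLs.
Choose s = a^p b^p a^p b^p. Then s ∈ L (take w = a^p b^p) and |s| = 4p ≥ p.
By the CFL pumping lemma, s = uvxyz for some u, v, x, y, z with |vxy| ≤ p, |vy| ≥ 1, and uv^i xy^i z ∈ L for every i ≥ 0.

Write s as four blocks A₁ B₁ A₂ B₂ with A₁ = A₂ = a^p and B₁ = B₂ = b^p. Since |vxy| ≤ p, the window vxy lies inside at most two adjacent blocks. Take i = 0 and let t = uxz, so |t| = 4p − |vy| with 1 ≤ |vy| ≤ p. If |t| is odd, t ∉ L immediately, so assume |vy| is even (hence |vy| ≥ 2) and |t|/2 = 2p − |vy|/2, which satisfies p ≤ |t|/2 ≤ 2p − 1.

Case 1 (vxy inside A₁B₁): t = a^(p−j) b^(p−l) a^p b^p with j + l = |vy|. The second half of t has length < 2p, so it is a suffix of the trailing a^p b^p and ends in b; the first half is a^(p−j) b^(p−l) a^((j+l)/2), which ends in a because (j+l)/2 ≥ 1. The halves differ, so t ∉ L.

Case 2 (vxy inside B₁A₂, straddling the middle): t = a^p b^(p−j) a^(p−l) b^p with j + l = |vy|. If t = ww, then w is a prefix of t of length ≥ p, so w begins with a^p; and w is a suffix of t of length ≥ p, so w ends with b^p. That forces |w| ≥ 2p, contradicting |w| = |t|/2 ≤ 2p − 1. So t ∉ L.

Case 3 (vxy inside A₂B₂): t = a^p b^p a^(p−j) b^(p−l) with j + l = |vy|. The first half of t is a prefix of a^p b^p, so it begins with a; the second half is b^((j+l)/2) a^(p−j) b^(p−l), which begins with b. The halves differ, so t ∉ L.

In every case uv⁰xy⁰z = uxz ∉ L.

This contradicts the CFL pumping lemma, which requires uv^i xy^i z ∈ L for all i ≥ 0.
Hence L = {ww : w ∈ {a,b}*} is not context-free. ∎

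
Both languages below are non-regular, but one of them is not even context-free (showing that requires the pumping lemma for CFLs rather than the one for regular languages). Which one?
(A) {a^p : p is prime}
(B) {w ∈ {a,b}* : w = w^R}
(A) {a^p : p is prime}

(A) {a^p : p is prime} requires the CFL pumping lemma.

- {w ∈ {a,b}* : w = w^R} is context-free (but not regular)
  • Can be shown non-regular with the regular pumping lemma
  • After pumping, the string is no longer symmetric

- {a^p : p is prime} is NOT context-free
  • Requires the CFL pumping lemma to prove
  • The CFL pumping lemma also fails because prime gaps are unbounded

The CFL pumping lemma is "stronger" in that it can prove non-membership
in the larger class of context-free languages.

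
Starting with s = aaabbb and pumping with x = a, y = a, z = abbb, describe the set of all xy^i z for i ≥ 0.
{xy^i z : i ≥ 0} = {a^(2+i) b^3 : i ≥ 0} = {aabbb, aaabbb, aaaabbb, ...}

With x = a, y = a, z = abbb: Starting with aaabbb and pumping the second 'a', we get strings with 2+i a's followed by 3 b's for i = 0, 1, 2, ...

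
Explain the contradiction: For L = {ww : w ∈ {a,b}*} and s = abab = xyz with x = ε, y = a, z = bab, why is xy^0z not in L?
xy⁰z = bab ∉ L

Pumping with i = 0 replaces y = a by y⁰ = ε:
- Original: s = xyz = abab; abab splits into halves ab · ab, which are equal, so it is in L (w = ab)
- Pumped: xy⁰z = ε · ε · bab = bab
- bab has odd length 3, so it cannot be written as ww and is not in L

The pumping lemma would require xy⁰z ∈ L, so this decomposition yields a contradiction.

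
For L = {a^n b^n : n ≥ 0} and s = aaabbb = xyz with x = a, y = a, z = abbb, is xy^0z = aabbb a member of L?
No

xy⁰z = a · ε · abbb = aabbb.
aabbb has 2 a's and 3 b's; 2 ≠ 3, so it is not in L.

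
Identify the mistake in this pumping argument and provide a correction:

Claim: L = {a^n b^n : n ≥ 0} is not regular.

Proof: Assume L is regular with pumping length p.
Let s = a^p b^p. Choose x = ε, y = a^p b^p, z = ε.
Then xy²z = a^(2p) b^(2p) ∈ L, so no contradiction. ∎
Error: The decomposition violates |xy| ≤ p. With y = a^p b^p, |xy| = |y| = 2p > p. (The proof also miscomputes xy²z, which would be a^p b^p a^p b^p rather than a^(2p) b^(2p), and it wrongly treats one harmless decomposition as settling the matter — the prover does not get to choose the decomposition.)

Correction: The pumping lemma requires |xy| ≤ p, and the argument must handle every decomposition satisfying |xy| ≤ p, |y| ≥ 1. Since s starts with p a's, any such y consists only of a's, say y = a^k with k ≥ 1. Then xy²z = a^(p+k) b^p has unequal numbers of a's and b's, so xy²z ∉ L — the required contradiction.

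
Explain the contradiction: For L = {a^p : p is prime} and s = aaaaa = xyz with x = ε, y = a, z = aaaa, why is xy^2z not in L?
xy²z = aaaaaa ∉ L

Pumping with i = 2 replaces y = a by y² = aa:
- Original: s = xyz = aaaaa; aaaaa has length 5, which is prime, so it is in L
- Pumped: xy²z = ε · aa · aaaa = aaaaaa
- aaaaaa has length 6 = 2 × 3, which is not prime, so it is not in L

The pumping lemma would require xy²z ∈ L, so this decomposition yields a contradiction.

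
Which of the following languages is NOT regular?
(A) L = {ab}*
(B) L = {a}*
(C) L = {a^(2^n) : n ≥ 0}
(C) {a^(2^n) : n ≥ 0}

(C) L = {a^(2^n) : n ≥ 0} is NOT regular.

The pumping lemma can be used to prove this:
After pumping, length is no longer a power of 2

The other languages are regular because they can be recognized by finite automata.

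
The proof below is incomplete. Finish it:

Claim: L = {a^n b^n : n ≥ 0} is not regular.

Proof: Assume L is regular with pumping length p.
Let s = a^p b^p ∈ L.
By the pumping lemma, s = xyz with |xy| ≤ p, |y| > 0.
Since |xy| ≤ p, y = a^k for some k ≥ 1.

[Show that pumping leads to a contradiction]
Consider xy²z = a^(p+k) b^p.

Since k ≥ 1, we have p + k > p.
So xy²z has more a's than b's: (p+k) a's vs p b's.
This means xy²z ∉ L because a^n b^n requires equal counts.

This contradicts the pumping lemma which states xy²z ∈ L.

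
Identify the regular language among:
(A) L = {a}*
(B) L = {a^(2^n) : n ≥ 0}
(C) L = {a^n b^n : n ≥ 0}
(A) {a}*

(A) L = {a}* is regular.

This can be recognized by a finite automaton (DFA/NFA).
Regular expressions like {a}* define regular languages.

The other choices are not regular:
- {a^(2^n) : n ≥ 0}: After pumping, length is no longer a power of 2
- {a^n b^n : n ≥ 0}: After pumping, the number of a's and b's become unequal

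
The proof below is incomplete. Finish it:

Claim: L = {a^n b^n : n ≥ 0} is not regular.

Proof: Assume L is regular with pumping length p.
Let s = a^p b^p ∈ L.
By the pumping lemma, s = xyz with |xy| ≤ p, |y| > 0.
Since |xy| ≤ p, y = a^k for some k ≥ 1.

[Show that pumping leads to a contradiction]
Consider xy²z = a^(p+k) b^p.

Since k ≥ 1, we have p + k > p.
So xy²z has more a's than b's: (p+k) a's vs p b's.
This means xy²z ∉ L because a^n b^n requires equal counts.

This contradicts the pumping lemma which states xy²z ∈ L.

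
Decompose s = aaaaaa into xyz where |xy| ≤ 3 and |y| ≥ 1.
x = '', y = 'a', z = 'aaaaa'

For s = aaaaaa and p = 3, one valid decomposition is:
- x = '' (length 0)
- y = 'a' (length 1)
- z = 'aaaaa' (length 5)

Verification:
- xyz = '' + 'a' + 'aaaaa' = aaaaaa ✓
- |xy| = 1 ≤ 3 ✓
- |y| = 1 > 0 ✓

All pumping lemma constraints are satisfied.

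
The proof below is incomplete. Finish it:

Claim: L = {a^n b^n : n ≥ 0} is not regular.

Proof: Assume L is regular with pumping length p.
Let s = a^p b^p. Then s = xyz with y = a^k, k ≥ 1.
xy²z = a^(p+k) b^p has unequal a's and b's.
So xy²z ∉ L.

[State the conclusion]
This contradicts the pumping lemma for regular languages,
which guarantees xy^i z ∈ L for all i ≥ 0.

Since our assumption that L is regular leads to a contradiction,
we conclude that L = {a^n b^n : n ≥ 0} is NOT regular. ∎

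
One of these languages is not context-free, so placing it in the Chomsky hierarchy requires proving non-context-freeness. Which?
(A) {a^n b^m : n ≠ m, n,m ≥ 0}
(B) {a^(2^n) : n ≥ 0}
(B) {a^(2^n) : n ≥ 0}

(B) {a^(2^n) : n ≥ 0} requires the CFL pumping lemma.

- {a^n b^m : n ≠ m, n,m ≥ 0} is context-free (but not regular)
  • Can be shown non-regular with the regular pumping lemma
  • After pumping a's, we can make n = m

- {a^(2^n) : n ≥ 0} is NOT context-free
  • Requires the CFL pumping lemma to prove
  • Gaps between powers of 2 grow exponentially

The CFL pumping lemma is "stronger" in that it can prove non-membership
in the larger class of context-free languages.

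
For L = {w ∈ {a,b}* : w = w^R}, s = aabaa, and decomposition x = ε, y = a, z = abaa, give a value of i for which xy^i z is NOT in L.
i = 0

xy⁰z = ε · ε · abaa = abaa; abaa reversed is aaba ≠ abaa, so it is not a palindrome and is not in L.
(Other choices also work, e.g. i = 2, 3; only i = 1 is guaranteed to stay in L since xy¹z = s.)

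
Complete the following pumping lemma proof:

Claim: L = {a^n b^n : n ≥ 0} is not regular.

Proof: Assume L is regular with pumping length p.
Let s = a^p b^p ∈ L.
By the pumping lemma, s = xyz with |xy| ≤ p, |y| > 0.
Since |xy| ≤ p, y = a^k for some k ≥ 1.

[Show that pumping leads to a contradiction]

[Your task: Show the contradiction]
Consider xy²z = a^(p+k) b^p.

Since k ≥ 1, we have p + k > p.
So xy²z has more a's than b's: (p+k) a's vs p b's.
This means xy²z ∉ L because a^n b^n requires equal counts.

This contradicts the pumping lemma which states xy²z ∈ L.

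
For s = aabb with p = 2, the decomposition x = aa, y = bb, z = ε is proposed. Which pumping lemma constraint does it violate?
Violated: |xy| ≤ p

The decomposition x = aa, y = bb, z = ε for s = aabb with p = 2
violates the constraint: |xy| ≤ p

|xy| = |aabb| = 4 > 2 = p. The decomposition puts too many characters in xy.

Pumping lemma constraints:
1. xyz = s (decomposition is valid)
2. |xy| ≤ p
3. |y| > 0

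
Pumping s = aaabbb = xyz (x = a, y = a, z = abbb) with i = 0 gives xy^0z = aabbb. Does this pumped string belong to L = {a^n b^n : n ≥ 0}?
No

xy⁰z = a · ε · abbb = aabbb.
aabbb has 2 a's and 3 b's; 2 ≠ 3, so it is not in L.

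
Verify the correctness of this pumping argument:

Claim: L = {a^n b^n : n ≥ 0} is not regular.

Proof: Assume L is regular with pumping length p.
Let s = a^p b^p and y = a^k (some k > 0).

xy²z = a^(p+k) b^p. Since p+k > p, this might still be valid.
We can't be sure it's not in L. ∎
The proof is INCORRECT.

Error: The conclusion is wrong.
xy²z = a^(p+k) b^p is definitely NOT in L because the number of a's (p+k) ≠ number of b's (p).
The proof incorrectly doubts what is actually a valid contradiction.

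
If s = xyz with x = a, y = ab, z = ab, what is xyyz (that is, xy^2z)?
aababab

Given x = 'a', y = 'ab', z = 'ab' and i = 2:

xy^2z = x + y·y·...·y (2 times) + z
       = 'a' + 'ab'^2 + 'ab'
       = 'a' + 'abab' + 'ab'
       = 'aababab'

The pumped string is 'aababab' with length 7.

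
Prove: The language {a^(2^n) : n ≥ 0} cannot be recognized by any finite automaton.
Assume for contradiction that L is regular, and let p ≥ 1 be the pumping length given by the pumping lemma.
Choose s = a^(2^p). Then s ∈ L and |s| = 2^p ≥ p.
By the pumping lemma, s = xyz for some x, y, z with |xy| ≤ p, |y| ≥ 1, and xy^i z ∈ L for every i ≥ 0.
Here y = a^k for some k with 1 ≤ k ≤ |xy| ≤ p, and p < 2^p.

Take i = 2: |xy²z| = 2^p + k.
Now 2^p < 2^p + k ≤ 2^p + p < 2^p + 2^p = 2^(p+1).
So |xy²z| lies strictly between the consecutive powers of two 2^p and 2^(p+1), hence is not a power of 2, and xy²z ∉ L.

This contradicts the pumping lemma, which requires xy^i z ∈ L for all i ≥ 0.
Hence L = {a^(2^n) : n ≥ 0} is not regular. ∎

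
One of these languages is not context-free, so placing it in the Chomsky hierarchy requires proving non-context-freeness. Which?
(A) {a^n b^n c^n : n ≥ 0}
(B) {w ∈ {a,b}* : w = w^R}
(A) {a^n b^n c^n : n ≥ 0}

(A) {a^n b^n c^n : n ≥ 0} requires the CFL pumping lemma.

- {w ∈ {a,b}* : w = w^R} is context-free (but not regular)
  • Can be shown non-regular with the regular pumping lemma
  • After pumping, the string is no longer symmetric

- {a^n b^n c^n : n ≥ 0} is NOT context-free
  • Requires the CFL pumping lemma to prove
  • Cannot maintain three equal counts simultaneously

The CFL pumping lemma is "stronger" in that it can prove non-membership
in the larger class of context-free languages.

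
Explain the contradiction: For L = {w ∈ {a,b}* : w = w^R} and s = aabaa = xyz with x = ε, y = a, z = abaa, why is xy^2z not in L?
xy²z = aaabaa ∉ L

Pumping with i = 2 replaces y = a by y² = aa:
- Original: s = xyz = aabaa; aabaa reversed is aabaa, the same string, so it is a palindrome and is in L
- Pumped: xy²z = ε · aa · abaa = aaabaa
- aaabaa reversed is aabaaa ≠ aaabaa, so it is not a palindrome and is not in L

The pumping lemma would require xy²z ∈ L, so this decomposition yields a contradiction.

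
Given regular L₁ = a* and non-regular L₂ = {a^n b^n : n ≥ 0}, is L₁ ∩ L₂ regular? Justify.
Yes — L₁ ∩ L₂ is regular.

A string of a* contains no b's, and the only string of {a^n b^n} with no b's is ε (n = 0). So L₁ ∩ L₂ = {ε}, a finite language, which is regular.

Note that the bare facts "L₁ regular, L₂ non-regular" do not settle the question by themselves: the closure of regular languages under ∪, ∩, complement and difference applies only when BOTH operands are regular. With a non-regular operand the result can come out regular or non-regular depending on the specific languages, so one has to work out L₁ ∩ L₂ for this particular pair, as above.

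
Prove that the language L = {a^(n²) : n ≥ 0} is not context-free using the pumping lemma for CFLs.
Assume for contradiction that L is context-free, and let p ≥ 1 be the pumping length given by the pumping lemma for CFLs.
Choose s = a^(p²). Then s ∈ L and |s| = p² ≥ p.
By the CFL pumping lemma, s = uvxyz for some u, v, x, y, z with |vxy| ≤ p, |vy| ≥ 1, and uv^i xy^i z ∈ L for every i ≥ 0.
All symbols are a's, so only lengths matter: let k = |vy|, with 1 ≤ k ≤ |vxy| ≤ p.

Take i = 2: |uv²xy²z| = p² + k, and p² < p² + k ≤ p² + p < (p + 1)².
So the length lies strictly between consecutive squares and is not a perfect square; uv²xy²z ∉ L.

This contradicts the CFL pumping lemma, which requires uv^i xy^i z ∈ L for all i ≥ 0.
Hence L = {a^(n²) : n ≥ 0} is not context-free. ∎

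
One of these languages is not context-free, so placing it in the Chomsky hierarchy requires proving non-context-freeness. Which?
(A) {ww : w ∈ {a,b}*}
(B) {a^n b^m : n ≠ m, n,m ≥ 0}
(A) {ww : w ∈ {a,b}*}

(A) {ww : w ∈ {a,b}*} requires the CFL pumping lemma.

- {a^n b^m : n ≠ m, n,m ≥ 0} is context-free (but not regular)
  • Can be shown non-regular with the regular pumping lemma
  • After pumping a's, we can make n = m

- {ww : w ∈ {a,b}*} is NOT context-free
  • Requires the CFL pumping lemma to prove
  • Even a PDA cannot compare two arbitrary halves symbol by symbol; CFL pumping on a^p b^p a^p b^p fails

The CFL pumping lemma is "stronger" in that it can prove non-membership
in the larger class of context-free languages.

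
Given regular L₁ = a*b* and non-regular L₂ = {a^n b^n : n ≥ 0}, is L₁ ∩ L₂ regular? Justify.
No — L₁ ∩ L₂ is not regular.

Every string a^n b^n already lies in a*b*, so L₁ ∩ L₂ = {a^n b^n : n ≥ 0} = L₂ itself, which is the standard non-regular language (pump s = a^p b^p).

Note that the bare facts "L₁ regular, L₂ non-regular" do not settle the question by themselves: the closure of regular languages under ∪, ∩, complement and difference applies only when BOTH operands are regular. With a non-regular operand the result can come out regular or non-regular depending on the specific languages, so one has to work out L₁ ∩ L₂ for this particular pair, as above.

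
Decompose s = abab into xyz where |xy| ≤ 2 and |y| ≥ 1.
x = '', y = 'a', z = 'bab'

For s = abab and p = 2, one valid decomposition is:
- x = '' (length 0)
- y = 'a' (length 1)
- z = 'bab' (length 3)

Verification:
- xyz = '' + 'a' + 'bab' = abab ✓
- |xy| = 1 ≤ 2 ✓
- |y| = 1 > 0 ✓

All pumping lemma constraints are satisfied.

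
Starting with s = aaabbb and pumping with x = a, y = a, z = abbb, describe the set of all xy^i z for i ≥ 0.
{xy^i z : i ≥ 0} = {a^(2+i) b^3 : i ≥ 0} = {aabbb, aaabbb, aaaabbb, ...}

With x = a, y = a, z = abbb: Starting with aaabbb and pumping the second 'a', we get strings with 2+i a's followed by 3 b's for i = 0, 1, 2, ...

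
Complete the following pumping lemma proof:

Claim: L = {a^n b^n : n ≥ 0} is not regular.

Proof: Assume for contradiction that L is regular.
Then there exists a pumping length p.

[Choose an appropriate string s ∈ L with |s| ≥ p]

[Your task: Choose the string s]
s = a^p b^p

This string is in L (has equal a's and b's) and has length 2p ≥ p.
Any decomposition xyz with |xy| ≤ p means y consists only of a's,
so pumping will unbalance the counts.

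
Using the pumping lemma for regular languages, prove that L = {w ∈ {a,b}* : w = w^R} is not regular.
Assume for contradiction that L is regular, and let p ≥ 1 be the pumping length given by the pumping lemma.
Choose s = a^p b a^p. Then s ∈ L (it reads the same in both directions) and |s| = 2p + 1 ≥ p.
By the pumping lemma, s = xyz for some x, y, z with |xy| ≤ p, |y| ≥ 1, and xy^i z ∈ L for every i ≥ 0.
Since |xy| ≤ p and the first p symbols of s are all a's, y = a^k for some k with 1 ≤ k ≤ p.

Take i = 2: xy²z = a^(p + k) b a^p.
Its reversal is a^p b a^(p + k). These differ because the block of a's before the unique b has length p + k in one and p in the other, and p + k ≠ p since k ≥ 1. So xy²z is not a palindrome, i.e. xy²z ∉ L.

This contradicts the pumping lemma, which requires xy^i z ∈ L for all i ≥ 0.
Hence L = {w ∈ {a,b}* : w = w^R} is not regular. ∎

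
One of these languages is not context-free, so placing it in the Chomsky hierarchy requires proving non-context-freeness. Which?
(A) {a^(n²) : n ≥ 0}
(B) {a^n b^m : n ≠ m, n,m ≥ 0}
(A) {a^(n²) : n ≥ 0}

(A) {a^(n²) : n ≥ 0} requires the CFL pumping lemma.

- {a^n b^m : n ≠ m, n,m ≥ 0} is context-free (but not regular)
  • Can be shown non-regular with the regular pumping lemma
  • After pumping a's, we can make n = m

- {a^(n²) : n ≥ 0} is NOT context-free
  • Requires the CFL pumping lemma to prove
  • Gaps between squares grow unboundedly

The CFL pumping lemma is "stronger" in that it can prove non-membership
in the larger class of context-free languages.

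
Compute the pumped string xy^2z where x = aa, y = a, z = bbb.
aaaabbb

Given x = 'aa', y = 'a', z = 'bbb' and i = 2:

xy^2z = x + y·y·...·y (2 times) + z
       = 'aa' + 'a'^2 + 'bbb'
       = 'aa' + 'aa' + 'bbb'
       = 'aaaabbb'

The pumped string is 'aaaabbb' with length 7.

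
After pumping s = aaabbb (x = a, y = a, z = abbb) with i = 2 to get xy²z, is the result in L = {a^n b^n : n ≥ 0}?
No

xy²z = a · aa · abbb = aaaabbb.
aaaabbb has 4 a's and 3 b's; 4 ≠ 3, so it is not in L.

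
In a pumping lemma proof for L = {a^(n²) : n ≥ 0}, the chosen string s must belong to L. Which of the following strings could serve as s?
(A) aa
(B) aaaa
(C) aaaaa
(B) aaaa

The pumping lemma is applied to a string s that lies in L, so first check membership of each option:
- (A) aa has length 2, strictly between 1² = 1 and 2² = 4, so it is not in L ✗
- (B) aaaa has length 4 = 2², a perfect square, so it is in L ✓
- (C) aaaaa has length 5, strictly between 2² = 4 and 3² = 9, so it is not in L ✗

Only (B) aaaa is in L, so it is the only candidate that could play the role of s.
(In a complete proof one picks s in terms of the pumping length p so that |s| ≥ p is guaranteed; a fixed string like aaaa illustrates the shape of such an s.)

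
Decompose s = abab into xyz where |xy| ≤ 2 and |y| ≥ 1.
x = '', y = 'ab', z = 'ab'

For s = abab and p = 2, one valid decomposition is:
- x = '' (length 0)
- y = 'ab' (length 2)
- z = 'ab' (length 2)

Verification:
- xyz = '' + 'ab' + 'ab' = abab ✓
- |xy| = 2 ≤ 2 ✓
- |y| = 2 > 0 ✓

All pumping lemma constraints are satisfied.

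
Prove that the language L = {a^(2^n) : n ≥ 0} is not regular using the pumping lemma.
Assume for contradiction that L is regular, and let p ≥ 1 be the pumping length given by the pumping lemma.
Choose s = a^(2^p). Then s ∈ L and |s| = 2^p ≥ p.
By the pumping lemma, s = xyz for some x, y, z with |xy| ≤ p, |y| ≥ 1, and xy^i z ∈ L for every i ≥ 0.
Here y = a^k for some k with 1 ≤ k ≤ |xy| ≤ p, and p < 2^p.

Take i = 2: |xy²z| = 2^p + k.
Now 2^p < 2^p + k ≤ 2^p + p < 2^p + 2^p = 2^(p+1).
So |xy²z| lies strictly between the consecutive powers of two 2^p and 2^(p+1), hence is not a power of 2, and xy²z ∉ L.

This contradicts the pumping lemma, which requires xy^i z ∈ L for all i ≥ 0.
Hence L = {a^(2^n) : n ≥ 0} is not regular. ∎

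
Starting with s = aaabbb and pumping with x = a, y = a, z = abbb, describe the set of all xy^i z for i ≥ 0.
{xy^i z : i ≥ 0} = {a^(2+i) b^3 : i ≥ 0} = {aabbb, aaabbb, aaaabbb, ...}

With x = a, y = a, z = abbb: Starting with aaabbb and pumping the second 'a', we get strings with 2+i a's followed by 3 b's for i = 0, 1, 2, ...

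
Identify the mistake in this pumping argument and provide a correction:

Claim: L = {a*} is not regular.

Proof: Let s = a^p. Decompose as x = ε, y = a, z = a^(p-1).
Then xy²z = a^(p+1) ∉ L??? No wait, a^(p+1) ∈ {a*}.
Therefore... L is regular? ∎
Error: The proof attempts to show a*  is not regular, but a* IS regular!

Correction: a* is a regular language (recognized by a simple DFA with one accepting state and self-loop on 'a'). The pumping lemma can only prove non-regularity, not regularity. For regular languages, pumping always works.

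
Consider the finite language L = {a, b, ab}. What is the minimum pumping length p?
p = 3

For a finite language L, the pumping lemma holds vacuously if p > max|s| for s ∈ L.

The longest string in L = {a, b, ab} has length 2.
If p = 3, then no string s ∈ L has |s| ≥ p, so the condition is vacuously true.

The minimum pumping length is p = 3.

Why no smaller p works: for any p ≤ 2, the longest string s ∈ L has |s| = 2 ≥ p, so it would
have to be pumpable; but pumping up (i = 2, 3, ...) produces ever longer strings, which cannot all lie in the
finite language L. So the pumping property fails for every p ≤ 2.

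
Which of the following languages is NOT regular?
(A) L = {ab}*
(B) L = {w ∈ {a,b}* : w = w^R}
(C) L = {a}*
(B) {w ∈ {a,b}* : w = w^R}

(B) L = {w ∈ {a,b}* : w = w^R} is NOT regular.

The pumping lemma can be used to prove this:
After pumping, the string is no longer symmetric

The other languages are regular because they can be recognized by finite automata.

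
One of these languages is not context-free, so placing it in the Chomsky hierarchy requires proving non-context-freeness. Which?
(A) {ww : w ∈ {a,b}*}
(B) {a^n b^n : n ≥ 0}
(A) {ww : w ∈ {a,b}*}

(A) {ww : w ∈ {a,b}*} requires the CFL pumping lemma.

- {a^n b^n : n ≥ 0} is context-free (but not regular)
  • Can be shown non-regular with the regular pumping lemma
  • After pumping, the number of a's and b's become unequal

- {ww : w ∈ {a,b}*} is NOT context-free
  • Requires the CFL pumping lemma to prove
  • Even a PDA cannot compare two arbitrary halves symbol by symbol; CFL pumping on a^p b^p a^p b^p fails

The CFL pumping lemma is "stronger" in that it can prove non-membership
in the larger class of context-free languages.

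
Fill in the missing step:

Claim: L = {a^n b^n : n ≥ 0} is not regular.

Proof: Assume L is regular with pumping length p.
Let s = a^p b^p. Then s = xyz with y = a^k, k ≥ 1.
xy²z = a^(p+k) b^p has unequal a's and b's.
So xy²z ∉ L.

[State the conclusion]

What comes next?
This contradicts the pumping lemma for regular languages,
which guarantees xy^i z ∈ L for all i ≥ 0.

Since our assumption that L is regular leads to a contradiction,
we conclude that L = {a^n b^n : n ≥ 0} is NOT regular. ∎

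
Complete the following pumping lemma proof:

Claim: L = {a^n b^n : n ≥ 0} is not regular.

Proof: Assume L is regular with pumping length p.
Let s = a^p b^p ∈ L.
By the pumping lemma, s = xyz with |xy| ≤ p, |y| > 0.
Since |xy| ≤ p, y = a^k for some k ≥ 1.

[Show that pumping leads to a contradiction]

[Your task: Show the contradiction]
Consider xy²z = a^(p+k) b^p.

Since k ≥ 1, we have p + k > p.
So xy²z has more a's than b's: (p+k) a's vs p b's.
This means xy²z ∉ L because a^n b^n requires equal counts.

This contradicts the pumping lemma which states xy²z ∈ L.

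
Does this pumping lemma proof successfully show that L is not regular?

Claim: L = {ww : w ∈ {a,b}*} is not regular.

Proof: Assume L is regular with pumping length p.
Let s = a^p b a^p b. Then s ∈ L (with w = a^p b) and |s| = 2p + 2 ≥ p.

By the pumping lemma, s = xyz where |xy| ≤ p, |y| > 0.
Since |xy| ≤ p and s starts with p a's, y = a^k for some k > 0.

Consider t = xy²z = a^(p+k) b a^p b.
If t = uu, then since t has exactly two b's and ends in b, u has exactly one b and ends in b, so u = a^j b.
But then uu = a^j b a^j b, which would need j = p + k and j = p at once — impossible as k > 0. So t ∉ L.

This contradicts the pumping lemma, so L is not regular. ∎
The proof is correct.

This proof is valid because:
1. s = a^p b a^p b is in L and is chosen in terms of p, so |s| ≥ p holds for every p
2. The decomposition analysis is correct: |xy| ≤ p forces y to lie inside the leading a's
3. The contradiction is valid: the argument shows a^(p+k) b a^p b cannot be split into two equal halves
4. The conclusion follows logically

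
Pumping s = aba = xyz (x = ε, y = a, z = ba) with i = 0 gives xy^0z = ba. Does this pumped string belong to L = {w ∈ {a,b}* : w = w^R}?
No

xy⁰z = ε · ε · ba = ba.
ba reversed is ab ≠ ba, so it is not a palindrome and is not in L.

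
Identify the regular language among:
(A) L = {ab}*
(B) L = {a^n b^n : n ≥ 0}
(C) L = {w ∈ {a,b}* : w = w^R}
(A) {ab}*

(A) L = {ab}* is regular.

This can be recognized by a finite automaton (DFA/NFA).
Regular expressions like {ab}* define regular languages.

The other choices are not regular:
- {w ∈ {a,b}* : w = w^R}: After pumping, the string is no longer symmetric
- {a^n b^n : n ≥ 0}: After pumping, the number of a's and b's become unequal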